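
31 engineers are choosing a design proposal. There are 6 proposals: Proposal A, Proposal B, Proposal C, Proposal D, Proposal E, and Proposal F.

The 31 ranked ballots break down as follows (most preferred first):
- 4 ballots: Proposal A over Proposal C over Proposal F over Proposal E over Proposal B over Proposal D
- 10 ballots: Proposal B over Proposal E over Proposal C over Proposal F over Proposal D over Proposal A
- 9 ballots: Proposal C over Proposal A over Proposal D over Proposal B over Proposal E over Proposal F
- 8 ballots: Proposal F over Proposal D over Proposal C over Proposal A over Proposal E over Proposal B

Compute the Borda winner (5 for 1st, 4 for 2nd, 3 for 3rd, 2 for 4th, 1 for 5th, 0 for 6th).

Proposal C

Proposal A: 4×5 + 10×0 + 9×4 + 8×2 = 72
Proposal B: 4×1 + 10×5 + 9×2 + 8×0 = 72
Proposal C: 4×4 + 10×3 + 9×5 + 8×3 = 115
Proposal D: 4×0 + 10×1 + 9×3 + 8×4 = 69
Proposal E: 4×2 + 10×4 + 9×1 + 8×1 = 65
Proposal F: 4×3 + 10×2 + 9×0 + 8×5 = 72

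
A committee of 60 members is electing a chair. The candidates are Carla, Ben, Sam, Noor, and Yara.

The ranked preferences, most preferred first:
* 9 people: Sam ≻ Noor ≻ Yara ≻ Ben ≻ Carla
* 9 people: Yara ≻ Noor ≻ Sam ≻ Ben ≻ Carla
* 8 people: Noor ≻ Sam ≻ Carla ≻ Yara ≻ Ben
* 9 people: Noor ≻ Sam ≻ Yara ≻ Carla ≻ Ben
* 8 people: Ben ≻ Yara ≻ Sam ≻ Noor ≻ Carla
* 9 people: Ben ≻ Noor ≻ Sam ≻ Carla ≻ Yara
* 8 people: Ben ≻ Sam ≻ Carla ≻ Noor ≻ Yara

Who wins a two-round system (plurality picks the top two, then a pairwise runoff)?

Round 1 first-place votes: Carla 0, Ben 25, Sam 9, Noor 17, Yara 9. Ben and Noor advance.
Runoff: Ben is ranked above Noor on 25 ballots, Noor above Ben on 35.

Noor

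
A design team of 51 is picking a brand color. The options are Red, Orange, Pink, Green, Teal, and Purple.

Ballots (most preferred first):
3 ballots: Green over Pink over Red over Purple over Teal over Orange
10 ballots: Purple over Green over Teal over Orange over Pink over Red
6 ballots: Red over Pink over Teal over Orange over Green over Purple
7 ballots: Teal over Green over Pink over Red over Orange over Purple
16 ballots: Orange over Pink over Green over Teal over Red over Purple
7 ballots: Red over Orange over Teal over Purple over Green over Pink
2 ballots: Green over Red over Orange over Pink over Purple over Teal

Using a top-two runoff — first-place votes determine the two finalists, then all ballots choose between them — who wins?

Round 1 first-place votes: Red 13, Orange 16, Pink 0, Green 5, Teal 7, Purple 10. Orange and Red advance.
Runoff: Orange is ranked above Red on 26 ballots, Red above Orange on 25.

Orange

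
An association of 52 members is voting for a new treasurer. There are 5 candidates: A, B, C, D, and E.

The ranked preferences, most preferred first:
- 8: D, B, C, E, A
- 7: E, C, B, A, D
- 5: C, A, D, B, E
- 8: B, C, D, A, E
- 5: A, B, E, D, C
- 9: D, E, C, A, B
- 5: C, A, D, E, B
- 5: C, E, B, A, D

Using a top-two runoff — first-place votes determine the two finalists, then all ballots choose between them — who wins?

C

Round 1 first-place votes: A 5, B 8, C 15, D 17, E 7. D and C advance.
Runoff: D is ranked above C on 22 ballots, C above D on 30.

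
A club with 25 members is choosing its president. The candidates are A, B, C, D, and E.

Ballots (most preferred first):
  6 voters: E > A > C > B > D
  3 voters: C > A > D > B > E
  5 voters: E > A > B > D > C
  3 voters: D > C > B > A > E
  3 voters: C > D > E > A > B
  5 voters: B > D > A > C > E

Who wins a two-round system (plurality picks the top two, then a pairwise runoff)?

Round 1 first-place votes: A 0, B 5, C 6, D 3, E 11. E and C advance.
Runoff: E is ranked above C on 11 ballots, C above E on 14.

C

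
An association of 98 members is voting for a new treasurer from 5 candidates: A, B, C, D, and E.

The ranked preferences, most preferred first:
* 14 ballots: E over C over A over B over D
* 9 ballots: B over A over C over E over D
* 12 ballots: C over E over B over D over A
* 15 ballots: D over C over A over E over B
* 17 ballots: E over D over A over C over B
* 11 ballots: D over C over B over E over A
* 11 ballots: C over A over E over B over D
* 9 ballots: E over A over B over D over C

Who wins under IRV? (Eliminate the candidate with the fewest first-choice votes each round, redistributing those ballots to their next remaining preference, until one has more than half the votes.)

Round 1: A 0, B 9, C 23, D 26, E 40. A eliminated.
Round 2: B 9, C 23, D 26, E 40. B eliminated.
Round 3: C 32, D 26, E 40. D eliminated.
Round 4: C 58, E 40. C has a majority (≥50).

C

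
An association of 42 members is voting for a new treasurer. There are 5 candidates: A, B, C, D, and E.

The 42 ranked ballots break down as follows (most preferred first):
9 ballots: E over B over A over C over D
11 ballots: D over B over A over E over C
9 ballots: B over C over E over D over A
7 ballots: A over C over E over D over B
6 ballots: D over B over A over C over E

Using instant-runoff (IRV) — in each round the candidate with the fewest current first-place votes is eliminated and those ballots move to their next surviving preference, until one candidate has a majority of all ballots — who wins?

Round 1: A 7, B 9, C 0, D 17, E 9. C eliminated.
Round 2: A 7, B 9, D 17, E 9. A eliminated.
Round 3: B 9, D 17, E 16. B eliminated.
Round 4: D 17, E 25. E has a majority (≥22).

E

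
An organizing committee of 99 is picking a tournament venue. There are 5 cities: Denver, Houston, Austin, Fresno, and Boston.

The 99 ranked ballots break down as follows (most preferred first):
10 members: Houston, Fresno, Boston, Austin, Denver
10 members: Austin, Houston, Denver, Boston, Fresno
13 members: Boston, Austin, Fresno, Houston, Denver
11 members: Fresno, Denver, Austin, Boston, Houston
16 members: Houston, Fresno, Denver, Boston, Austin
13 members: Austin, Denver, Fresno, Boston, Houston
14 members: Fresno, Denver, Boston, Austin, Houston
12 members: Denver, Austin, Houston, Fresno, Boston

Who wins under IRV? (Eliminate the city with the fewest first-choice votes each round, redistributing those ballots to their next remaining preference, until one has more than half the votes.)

Round 1: Denver 12, Houston 26, Austin 23, Fresno 25, Boston 13. Denver eliminated.
Round 2: Houston 26, Austin 35, Fresno 25, Boston 13. Boston eliminated.
Round 3: Houston 26, Austin 48, Fresno 25. Fresno eliminated.
Round 4: Houston 26, Austin 73. Austin has a majority (≥50).

Austin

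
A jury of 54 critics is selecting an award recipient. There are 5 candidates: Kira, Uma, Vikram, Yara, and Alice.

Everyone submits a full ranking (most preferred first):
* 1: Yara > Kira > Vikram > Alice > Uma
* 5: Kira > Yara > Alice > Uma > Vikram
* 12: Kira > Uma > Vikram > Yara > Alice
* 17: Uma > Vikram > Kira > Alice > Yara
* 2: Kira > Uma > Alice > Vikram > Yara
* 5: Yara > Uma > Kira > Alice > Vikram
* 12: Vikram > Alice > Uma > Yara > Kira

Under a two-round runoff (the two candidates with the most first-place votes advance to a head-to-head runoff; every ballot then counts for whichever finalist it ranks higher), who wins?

Round 1 first-place votes: Kira 19, Uma 17, Vikram 12, Yara 6, Alice 0. Kira and Uma advance.
Runoff: Kira is ranked above Uma on 20 ballots, Uma above Kira on 34.

Uma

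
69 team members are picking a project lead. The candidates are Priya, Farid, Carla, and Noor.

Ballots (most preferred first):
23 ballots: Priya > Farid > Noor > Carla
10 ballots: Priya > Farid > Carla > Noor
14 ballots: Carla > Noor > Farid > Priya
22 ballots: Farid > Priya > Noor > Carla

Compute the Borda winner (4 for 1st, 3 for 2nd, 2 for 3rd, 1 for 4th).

Farid

Priya: 23×4 + 10×4 + 14×1 + 22×3 = 212
Farid: 23×3 + 10×3 + 14×2 + 22×4 = 215
Carla: 23×1 + 10×2 + 14×4 + 22×1 = 121
Noor: 23×2 + 10×1 + 14×3 + 22×2 = 142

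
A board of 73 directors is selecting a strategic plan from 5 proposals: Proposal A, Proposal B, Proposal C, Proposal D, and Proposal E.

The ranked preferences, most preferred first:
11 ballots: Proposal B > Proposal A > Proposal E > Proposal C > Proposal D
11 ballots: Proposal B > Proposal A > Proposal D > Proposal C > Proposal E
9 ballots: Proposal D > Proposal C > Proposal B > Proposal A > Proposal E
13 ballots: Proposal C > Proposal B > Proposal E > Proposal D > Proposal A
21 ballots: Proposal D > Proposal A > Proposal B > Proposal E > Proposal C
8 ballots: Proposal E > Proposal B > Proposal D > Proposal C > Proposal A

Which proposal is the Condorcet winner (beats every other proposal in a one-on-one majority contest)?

Proposal B vs Proposal A: 52–21
Proposal B vs Proposal C: 51–22
Proposal B vs Proposal D: 43–30
Proposal B vs Proposal E: 65–8
Proposal B beats every other proposal.

Proposal B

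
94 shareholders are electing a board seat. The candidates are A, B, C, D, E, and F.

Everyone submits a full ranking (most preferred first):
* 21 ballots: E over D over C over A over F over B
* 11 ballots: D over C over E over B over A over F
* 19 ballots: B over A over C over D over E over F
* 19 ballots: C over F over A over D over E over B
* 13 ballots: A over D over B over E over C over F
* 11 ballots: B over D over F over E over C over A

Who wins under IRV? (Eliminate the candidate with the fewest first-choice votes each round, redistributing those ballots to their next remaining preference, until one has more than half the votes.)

C

Round 1: A 13, B 30, C 19, D 11, E 21, F 0. F eliminated.
Round 2: A 13, B 30, C 19, D 11, E 21. D eliminated.
Round 3: A 13, B 30, C 30, E 21. A eliminated.
Round 4: B 43, C 30, E 21. E eliminated.
Round 5: B 43, C 51. C has a majority (≥48).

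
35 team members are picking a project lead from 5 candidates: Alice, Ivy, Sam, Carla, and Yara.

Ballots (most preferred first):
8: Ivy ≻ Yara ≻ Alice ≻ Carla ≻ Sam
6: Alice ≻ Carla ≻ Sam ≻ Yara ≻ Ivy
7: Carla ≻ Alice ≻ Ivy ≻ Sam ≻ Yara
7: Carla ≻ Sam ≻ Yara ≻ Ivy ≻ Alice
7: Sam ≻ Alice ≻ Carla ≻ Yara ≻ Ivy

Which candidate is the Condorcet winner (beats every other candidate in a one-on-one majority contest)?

Alice vs Ivy: 20–15
Alice vs Sam: 21–14
Alice vs Carla: 21–14
Alice vs Yara: 20–15
Alice beats every other candidate.

Alice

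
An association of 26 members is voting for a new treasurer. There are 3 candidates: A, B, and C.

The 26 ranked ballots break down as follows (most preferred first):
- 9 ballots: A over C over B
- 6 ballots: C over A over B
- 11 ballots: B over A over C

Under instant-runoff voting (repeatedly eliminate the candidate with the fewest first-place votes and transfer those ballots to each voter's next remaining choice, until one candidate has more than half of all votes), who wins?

Round 1: A 9, B 11, C 6. C eliminated.
Round 2: A 15, B 11. A has a majority (≥14).

A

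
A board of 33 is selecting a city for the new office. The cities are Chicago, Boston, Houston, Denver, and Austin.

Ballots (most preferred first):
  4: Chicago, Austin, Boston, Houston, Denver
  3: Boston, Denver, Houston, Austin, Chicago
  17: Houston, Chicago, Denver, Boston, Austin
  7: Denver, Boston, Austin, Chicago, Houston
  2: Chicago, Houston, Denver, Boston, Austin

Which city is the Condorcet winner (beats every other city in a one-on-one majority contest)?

Houston vs Chicago: 20–13
Houston vs Boston: 19–14
Houston vs Denver: 23–10
Houston vs Austin: 22–11
Houston beats every other city.

Houston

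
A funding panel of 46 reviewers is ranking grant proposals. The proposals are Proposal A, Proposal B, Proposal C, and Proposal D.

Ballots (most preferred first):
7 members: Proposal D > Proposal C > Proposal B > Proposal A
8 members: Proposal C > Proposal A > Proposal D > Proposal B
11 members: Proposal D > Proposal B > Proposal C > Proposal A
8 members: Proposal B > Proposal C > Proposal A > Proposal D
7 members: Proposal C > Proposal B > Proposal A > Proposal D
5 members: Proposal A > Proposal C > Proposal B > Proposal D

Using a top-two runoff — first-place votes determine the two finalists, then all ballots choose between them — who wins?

Round 1 first-place votes: Proposal A 5, Proposal B 8, Proposal C 15, Proposal D 18. Proposal D and Proposal C advance.
Runoff: Proposal D is ranked above Proposal C on 18 ballots, Proposal C above Proposal D on 28.

Proposal C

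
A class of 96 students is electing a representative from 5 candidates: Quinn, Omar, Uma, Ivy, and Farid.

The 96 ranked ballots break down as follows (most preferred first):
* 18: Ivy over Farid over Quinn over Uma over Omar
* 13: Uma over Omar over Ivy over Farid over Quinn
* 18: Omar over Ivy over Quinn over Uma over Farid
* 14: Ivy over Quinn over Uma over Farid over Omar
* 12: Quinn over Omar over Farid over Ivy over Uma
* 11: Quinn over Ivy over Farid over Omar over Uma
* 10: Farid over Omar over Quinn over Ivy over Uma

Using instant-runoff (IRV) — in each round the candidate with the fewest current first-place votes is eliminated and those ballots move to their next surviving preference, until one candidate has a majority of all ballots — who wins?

Round 1: Quinn 23, Omar 18, Uma 13, Ivy 32, Farid 10. Farid eliminated.
Round 2: Quinn 23, Omar 28, Uma 13, Ivy 32. Uma eliminated.
Round 3: Quinn 23, Omar 41, Ivy 32. Quinn eliminated.
Round 4: Omar 53, Ivy 43. Omar has a majority (≥49).

Omar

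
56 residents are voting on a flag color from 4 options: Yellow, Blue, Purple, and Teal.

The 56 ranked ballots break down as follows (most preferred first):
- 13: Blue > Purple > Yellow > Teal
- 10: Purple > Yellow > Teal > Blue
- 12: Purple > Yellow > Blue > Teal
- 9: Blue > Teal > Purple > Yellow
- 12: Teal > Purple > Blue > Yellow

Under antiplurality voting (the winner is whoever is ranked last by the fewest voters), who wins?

Purple

Last-place votes: Yellow 21, Blue 10, Purple 0, Teal 25.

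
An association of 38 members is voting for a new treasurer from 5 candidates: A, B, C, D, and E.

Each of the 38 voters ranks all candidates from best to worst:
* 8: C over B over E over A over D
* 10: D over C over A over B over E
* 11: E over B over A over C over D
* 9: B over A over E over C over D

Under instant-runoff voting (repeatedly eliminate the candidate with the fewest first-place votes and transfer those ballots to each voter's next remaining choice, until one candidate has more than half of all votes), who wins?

B

Round 1: A 0, B 9, C 8, D 10, E 11. A eliminated.
Round 2: B 9, C 8, D 10, E 11. C eliminated.
Round 3: B 17, D 10, E 11. D eliminated.
Round 4: B 27, E 11. B has a majority (≥20).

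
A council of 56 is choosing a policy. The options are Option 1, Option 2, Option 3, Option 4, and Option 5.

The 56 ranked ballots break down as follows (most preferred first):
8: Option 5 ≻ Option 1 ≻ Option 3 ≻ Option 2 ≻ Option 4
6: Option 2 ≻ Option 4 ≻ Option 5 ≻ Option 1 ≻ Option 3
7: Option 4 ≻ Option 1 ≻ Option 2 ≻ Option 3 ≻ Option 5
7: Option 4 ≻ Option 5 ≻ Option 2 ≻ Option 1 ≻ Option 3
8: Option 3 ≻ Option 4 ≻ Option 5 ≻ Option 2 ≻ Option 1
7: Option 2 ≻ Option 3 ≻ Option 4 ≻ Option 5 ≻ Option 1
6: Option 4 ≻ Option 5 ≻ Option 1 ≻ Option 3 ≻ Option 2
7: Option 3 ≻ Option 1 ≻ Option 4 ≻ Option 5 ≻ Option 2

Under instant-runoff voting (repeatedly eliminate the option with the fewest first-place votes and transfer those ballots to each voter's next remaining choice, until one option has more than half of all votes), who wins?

Option 3

Round 1: Option 1 0, Option 2 13, Option 3 15, Option 4 20, Option 5 8. Option 1 eliminated.
Round 2: Option 2 13, Option 3 15, Option 4 20, Option 5 8. Option 5 eliminated.
Round 3: Option 2 13, Option 3 23, Option 4 20. Option 2 eliminated.
Round 4: Option 3 30, Option 4 26. Option 3 has a majority (≥29).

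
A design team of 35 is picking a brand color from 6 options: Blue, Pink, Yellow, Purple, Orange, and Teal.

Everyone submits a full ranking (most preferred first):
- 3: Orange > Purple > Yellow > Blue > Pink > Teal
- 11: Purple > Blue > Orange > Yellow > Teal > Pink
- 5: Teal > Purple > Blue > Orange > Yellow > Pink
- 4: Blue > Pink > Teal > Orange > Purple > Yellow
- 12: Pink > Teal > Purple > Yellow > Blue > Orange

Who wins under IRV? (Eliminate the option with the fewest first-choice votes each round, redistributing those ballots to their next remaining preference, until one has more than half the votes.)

Round 1: Blue 4, Pink 12, Yellow 0, Purple 11, Orange 3, Teal 5. Yellow eliminated.
Round 2: Blue 4, Pink 12, Purple 11, Orange 3, Teal 5. Orange eliminated.
Round 3: Blue 4, Pink 12, Purple 14, Teal 5. Blue eliminated.
Round 4: Pink 16, Purple 14, Teal 5. Teal eliminated.
Round 5: Pink 16, Purple 19. Purple has a majority (≥18).

Purple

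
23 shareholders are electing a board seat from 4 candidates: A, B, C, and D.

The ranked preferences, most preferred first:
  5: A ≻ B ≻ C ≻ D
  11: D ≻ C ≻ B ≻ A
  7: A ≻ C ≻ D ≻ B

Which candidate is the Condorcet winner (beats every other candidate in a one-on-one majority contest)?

A vs B: 12–11
A vs C: 12–11
A vs D: 12–11
A beats every other candidate.

A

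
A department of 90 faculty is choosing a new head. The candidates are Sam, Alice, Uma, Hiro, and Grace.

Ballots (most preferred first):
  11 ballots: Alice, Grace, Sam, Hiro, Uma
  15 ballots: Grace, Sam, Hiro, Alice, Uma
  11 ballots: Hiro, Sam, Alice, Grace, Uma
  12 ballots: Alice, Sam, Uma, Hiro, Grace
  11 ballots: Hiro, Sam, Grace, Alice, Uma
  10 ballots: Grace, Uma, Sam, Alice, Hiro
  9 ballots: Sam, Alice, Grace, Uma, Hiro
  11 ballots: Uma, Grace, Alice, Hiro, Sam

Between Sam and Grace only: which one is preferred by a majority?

Sam is ranked above Grace on 43 ballots; Grace above Sam on 47.

Grace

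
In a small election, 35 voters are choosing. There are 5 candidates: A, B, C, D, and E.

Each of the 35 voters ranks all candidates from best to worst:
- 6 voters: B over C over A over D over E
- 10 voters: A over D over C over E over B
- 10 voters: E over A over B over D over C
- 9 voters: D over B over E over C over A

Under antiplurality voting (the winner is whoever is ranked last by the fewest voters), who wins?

Last-place votes: A 9, B 10, C 10, D 0, E 6.

D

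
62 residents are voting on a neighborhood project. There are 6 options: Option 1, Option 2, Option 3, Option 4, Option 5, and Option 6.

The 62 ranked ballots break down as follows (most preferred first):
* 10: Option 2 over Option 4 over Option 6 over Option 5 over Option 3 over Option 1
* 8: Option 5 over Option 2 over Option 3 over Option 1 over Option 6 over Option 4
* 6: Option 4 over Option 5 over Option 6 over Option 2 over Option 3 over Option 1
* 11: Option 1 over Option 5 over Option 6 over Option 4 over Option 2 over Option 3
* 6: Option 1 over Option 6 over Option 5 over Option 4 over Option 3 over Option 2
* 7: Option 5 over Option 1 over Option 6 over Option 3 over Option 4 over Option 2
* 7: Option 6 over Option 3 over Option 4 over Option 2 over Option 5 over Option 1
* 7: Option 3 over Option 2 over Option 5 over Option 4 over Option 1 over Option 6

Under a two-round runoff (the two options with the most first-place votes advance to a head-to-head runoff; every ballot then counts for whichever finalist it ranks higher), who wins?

Option 5

Round 1 first-place votes: Option 1 17, Option 2 10, Option 3 7, Option 4 6, Option 5 15, Option 6 7. Option 1 and Option 5 advance.
Runoff: Option 1 is ranked above Option 5 on 17 ballots, Option 5 above Option 1 on 45.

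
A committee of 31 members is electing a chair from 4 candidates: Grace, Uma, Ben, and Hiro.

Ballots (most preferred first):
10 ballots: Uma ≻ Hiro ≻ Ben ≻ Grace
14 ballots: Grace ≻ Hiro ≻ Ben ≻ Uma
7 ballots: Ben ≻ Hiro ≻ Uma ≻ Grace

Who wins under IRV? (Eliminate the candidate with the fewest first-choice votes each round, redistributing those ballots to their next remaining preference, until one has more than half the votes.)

Uma

Round 1: Grace 14, Uma 10, Ben 7, Hiro 0. Hiro eliminated.
Round 2: Grace 14, Uma 10, Ben 7. Ben eliminated.
Round 3: Grace 14, Uma 17. Uma has a majority (≥16).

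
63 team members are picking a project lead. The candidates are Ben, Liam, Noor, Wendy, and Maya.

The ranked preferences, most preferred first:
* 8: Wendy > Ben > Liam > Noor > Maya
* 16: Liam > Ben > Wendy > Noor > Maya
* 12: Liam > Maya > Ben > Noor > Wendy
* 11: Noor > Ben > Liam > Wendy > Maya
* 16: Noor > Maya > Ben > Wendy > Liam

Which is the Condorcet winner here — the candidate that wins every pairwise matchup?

Ben

Ben vs Liam: 35–28
Ben vs Noor: 36–27
Ben vs Wendy: 55–8
Ben vs Maya: 35–28
Ben beats every other candidate.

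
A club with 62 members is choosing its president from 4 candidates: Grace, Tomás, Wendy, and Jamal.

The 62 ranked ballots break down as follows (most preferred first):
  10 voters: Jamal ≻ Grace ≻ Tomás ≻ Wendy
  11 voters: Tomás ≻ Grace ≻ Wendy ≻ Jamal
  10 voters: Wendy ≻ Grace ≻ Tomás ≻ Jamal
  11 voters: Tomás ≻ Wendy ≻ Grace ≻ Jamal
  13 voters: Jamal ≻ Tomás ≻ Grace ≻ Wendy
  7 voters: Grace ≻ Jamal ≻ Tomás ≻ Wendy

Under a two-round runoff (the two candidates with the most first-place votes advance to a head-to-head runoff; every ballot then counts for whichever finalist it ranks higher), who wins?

Round 1 first-place votes: Grace 7, Tomás 22, Wendy 10, Jamal 23. Jamal and Tomás advance.
Runoff: Jamal is ranked above Tomás on 30 ballots, Tomás above Jamal on 32.

Tomás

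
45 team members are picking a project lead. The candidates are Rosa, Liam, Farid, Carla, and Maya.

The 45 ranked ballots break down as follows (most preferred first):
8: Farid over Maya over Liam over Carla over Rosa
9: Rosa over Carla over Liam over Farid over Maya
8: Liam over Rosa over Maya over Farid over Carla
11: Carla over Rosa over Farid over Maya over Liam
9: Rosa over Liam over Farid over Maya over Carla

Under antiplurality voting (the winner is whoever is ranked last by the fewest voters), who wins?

Farid

Last-place votes: Rosa 8, Liam 11, Farid 0, Carla 17, Maya 9.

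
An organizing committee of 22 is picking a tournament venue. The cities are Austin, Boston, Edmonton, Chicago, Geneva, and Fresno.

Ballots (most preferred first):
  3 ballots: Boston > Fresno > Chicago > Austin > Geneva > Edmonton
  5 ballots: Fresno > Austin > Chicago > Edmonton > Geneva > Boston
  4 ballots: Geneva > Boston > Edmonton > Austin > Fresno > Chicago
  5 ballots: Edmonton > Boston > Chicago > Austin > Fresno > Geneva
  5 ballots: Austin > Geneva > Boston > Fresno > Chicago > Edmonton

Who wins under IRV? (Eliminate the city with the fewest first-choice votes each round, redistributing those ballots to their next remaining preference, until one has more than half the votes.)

Fresno

Round 1: Austin 5, Boston 3, Edmonton 5, Chicago 0, Geneva 4, Fresno 5. Chicago eliminated.
Round 2: Austin 5, Boston 3, Edmonton 5, Geneva 4, Fresno 5. Boston eliminated.
Round 3: Austin 5, Edmonton 5, Geneva 4, Fresno 8. Geneva eliminated.
Round 4: Austin 5, Edmonton 9, Fresno 8. Austin eliminated.
Round 5: Edmonton 9, Fresno 13. Fresno has a majority (≥12).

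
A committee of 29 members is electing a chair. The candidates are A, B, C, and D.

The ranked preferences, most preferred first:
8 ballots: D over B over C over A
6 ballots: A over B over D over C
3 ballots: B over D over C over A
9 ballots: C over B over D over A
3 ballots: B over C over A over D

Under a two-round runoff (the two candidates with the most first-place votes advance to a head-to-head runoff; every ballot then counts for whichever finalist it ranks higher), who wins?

D

Round 1 first-place votes: A 6, B 6, C 9, D 8. C and D advance.
Runoff: C is ranked above D on 12 ballots, D above C on 17.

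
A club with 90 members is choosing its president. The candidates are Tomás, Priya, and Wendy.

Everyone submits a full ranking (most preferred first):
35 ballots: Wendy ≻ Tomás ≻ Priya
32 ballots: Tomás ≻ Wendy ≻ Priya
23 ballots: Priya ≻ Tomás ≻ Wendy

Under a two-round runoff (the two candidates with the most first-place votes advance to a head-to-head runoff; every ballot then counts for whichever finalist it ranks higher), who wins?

Tomás

Round 1 first-place votes: Tomás 32, Priya 23, Wendy 35. Wendy and Tomás advance.
Runoff: Wendy is ranked above Tomás on 35 ballots, Tomás above Wendy on 55.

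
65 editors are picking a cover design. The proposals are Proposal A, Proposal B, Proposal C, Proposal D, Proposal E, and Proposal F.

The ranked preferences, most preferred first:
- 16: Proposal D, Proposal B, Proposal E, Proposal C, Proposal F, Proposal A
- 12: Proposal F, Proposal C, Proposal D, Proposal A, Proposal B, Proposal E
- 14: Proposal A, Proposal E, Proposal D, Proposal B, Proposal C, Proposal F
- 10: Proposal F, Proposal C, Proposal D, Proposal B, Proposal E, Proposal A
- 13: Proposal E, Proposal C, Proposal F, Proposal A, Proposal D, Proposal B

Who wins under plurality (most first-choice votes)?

Proposal F

First-place votes: Proposal A 14, Proposal B 0, Proposal C 0, Proposal D 16, Proposal E 13, Proposal F 22.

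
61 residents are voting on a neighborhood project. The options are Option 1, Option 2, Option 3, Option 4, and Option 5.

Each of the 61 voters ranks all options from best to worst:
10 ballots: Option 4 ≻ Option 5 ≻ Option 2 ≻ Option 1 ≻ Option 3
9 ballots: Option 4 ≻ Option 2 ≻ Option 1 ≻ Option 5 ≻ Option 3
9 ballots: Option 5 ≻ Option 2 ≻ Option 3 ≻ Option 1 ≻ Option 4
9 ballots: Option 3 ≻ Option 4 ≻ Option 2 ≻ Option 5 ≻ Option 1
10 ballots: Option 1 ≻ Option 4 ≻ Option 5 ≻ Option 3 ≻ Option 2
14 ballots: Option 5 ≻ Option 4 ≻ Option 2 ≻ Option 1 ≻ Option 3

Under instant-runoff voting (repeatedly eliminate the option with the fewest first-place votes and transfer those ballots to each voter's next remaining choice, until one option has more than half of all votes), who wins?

Option 4

Round 1: Option 1 10, Option 2 0, Option 3 9, Option 4 19, Option 5 23. Option 2 eliminated.
Round 2: Option 1 10, Option 3 9, Option 4 19, Option 5 23. Option 3 eliminated.
Round 3: Option 1 10, Option 4 28, Option 5 23. Option 1 eliminated.
Round 4: Option 4 38, Option 5 23. Option 4 has a majority (≥31).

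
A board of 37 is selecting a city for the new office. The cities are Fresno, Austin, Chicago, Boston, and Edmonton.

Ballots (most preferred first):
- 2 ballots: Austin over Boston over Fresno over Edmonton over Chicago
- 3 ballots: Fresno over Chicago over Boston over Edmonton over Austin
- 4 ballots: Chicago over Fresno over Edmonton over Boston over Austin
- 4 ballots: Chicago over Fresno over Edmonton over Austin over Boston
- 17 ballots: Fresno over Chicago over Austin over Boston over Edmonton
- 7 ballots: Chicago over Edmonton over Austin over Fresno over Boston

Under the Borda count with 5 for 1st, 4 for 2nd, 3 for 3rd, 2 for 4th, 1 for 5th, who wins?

Chicago

Fresno: 2×3 + 3×5 + 4×4 + 4×4 + 17×5 + 7×2 = 152
Austin: 2×5 + 3×1 + 4×1 + 4×2 + 17×3 + 7×3 = 97
Chicago: 2×1 + 3×4 + 4×5 + 4×5 + 17×4 + 7×5 = 157
Boston: 2×4 + 3×3 + 4×2 + 4×1 + 17×2 + 7×1 = 70
Edmonton: 2×2 + 3×2 + 4×3 + 4×3 + 17×1 + 7×4 = 79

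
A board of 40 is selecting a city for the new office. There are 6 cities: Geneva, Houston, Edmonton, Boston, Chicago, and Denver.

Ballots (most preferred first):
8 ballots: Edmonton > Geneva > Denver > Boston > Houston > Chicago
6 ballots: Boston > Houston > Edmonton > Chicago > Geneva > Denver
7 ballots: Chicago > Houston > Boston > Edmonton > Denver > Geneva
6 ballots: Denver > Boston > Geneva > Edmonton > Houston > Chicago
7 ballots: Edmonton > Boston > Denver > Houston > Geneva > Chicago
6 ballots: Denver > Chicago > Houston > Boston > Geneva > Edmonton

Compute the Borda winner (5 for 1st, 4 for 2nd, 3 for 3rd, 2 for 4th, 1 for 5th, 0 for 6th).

Geneva: 8×4 + 6×1 + 7×0 + 6×3 + 7×1 + 6×1 = 69
Houston: 8×1 + 6×4 + 7×4 + 6×1 + 7×2 + 6×3 = 98
Edmonton: 8×5 + 6×3 + 7×2 + 6×2 + 7×5 + 6×0 = 119
Boston: 8×2 + 6×5 + 7×3 + 6×4 + 7×4 + 6×2 = 131
Chicago: 8×0 + 6×2 + 7×5 + 6×0 + 7×0 + 6×4 = 71
Denver: 8×3 + 6×0 + 7×1 + 6×5 + 7×3 + 6×5 = 112

Boston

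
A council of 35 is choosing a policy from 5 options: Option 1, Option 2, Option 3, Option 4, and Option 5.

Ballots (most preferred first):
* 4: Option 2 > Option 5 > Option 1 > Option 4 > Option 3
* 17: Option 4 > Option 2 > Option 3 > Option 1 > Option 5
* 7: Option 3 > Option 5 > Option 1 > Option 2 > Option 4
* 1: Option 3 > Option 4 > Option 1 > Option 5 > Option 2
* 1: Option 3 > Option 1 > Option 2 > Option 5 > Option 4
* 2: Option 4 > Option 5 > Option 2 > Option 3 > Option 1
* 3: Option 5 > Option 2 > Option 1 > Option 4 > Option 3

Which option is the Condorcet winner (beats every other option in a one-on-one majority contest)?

Option 4

Option 4 vs Option 1: 20–15
Option 4 vs Option 2: 20–15
Option 4 vs Option 3: 26–9
Option 4 vs Option 5: 20–15
Option 4 beats every other option.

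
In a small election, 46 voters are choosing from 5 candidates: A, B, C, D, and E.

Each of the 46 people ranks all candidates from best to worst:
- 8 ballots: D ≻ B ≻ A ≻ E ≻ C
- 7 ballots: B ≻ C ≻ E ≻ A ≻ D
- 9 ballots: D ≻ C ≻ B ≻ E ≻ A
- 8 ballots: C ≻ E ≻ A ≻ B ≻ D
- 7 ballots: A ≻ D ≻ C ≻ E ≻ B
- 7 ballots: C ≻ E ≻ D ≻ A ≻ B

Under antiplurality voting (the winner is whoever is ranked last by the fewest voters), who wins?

Last-place votes: A 9, B 14, C 8, D 15, E 0.

E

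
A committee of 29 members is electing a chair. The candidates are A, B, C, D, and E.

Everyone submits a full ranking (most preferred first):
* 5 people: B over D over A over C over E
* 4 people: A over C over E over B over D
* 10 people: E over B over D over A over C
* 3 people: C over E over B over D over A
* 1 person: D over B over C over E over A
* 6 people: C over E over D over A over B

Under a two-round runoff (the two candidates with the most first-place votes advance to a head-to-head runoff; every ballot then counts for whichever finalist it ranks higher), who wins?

C

Round 1 first-place votes: A 4, B 5, C 9, D 1, E 10. E and C advance.
Runoff: E is ranked above C on 10 ballots, C above E on 19.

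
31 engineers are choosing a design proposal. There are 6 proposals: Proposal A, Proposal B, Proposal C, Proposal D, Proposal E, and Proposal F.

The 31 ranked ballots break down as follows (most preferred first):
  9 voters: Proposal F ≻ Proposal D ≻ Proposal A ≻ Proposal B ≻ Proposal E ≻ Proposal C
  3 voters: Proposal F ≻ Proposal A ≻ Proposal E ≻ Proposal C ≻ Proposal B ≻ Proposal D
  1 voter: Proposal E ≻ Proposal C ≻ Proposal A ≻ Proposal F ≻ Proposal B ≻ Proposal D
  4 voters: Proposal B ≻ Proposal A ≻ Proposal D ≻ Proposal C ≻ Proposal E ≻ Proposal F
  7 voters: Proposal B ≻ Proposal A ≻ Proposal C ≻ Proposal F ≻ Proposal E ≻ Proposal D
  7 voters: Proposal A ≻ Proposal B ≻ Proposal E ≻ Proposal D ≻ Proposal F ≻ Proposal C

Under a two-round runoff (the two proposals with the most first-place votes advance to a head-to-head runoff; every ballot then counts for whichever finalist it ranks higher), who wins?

Proposal B

Round 1 first-place votes: Proposal A 7, Proposal B 11, Proposal C 0, Proposal D 0, Proposal E 1, Proposal F 12. Proposal F and Proposal B advance.
Runoff: Proposal F is ranked above Proposal B on 13 ballots, Proposal B above Proposal F on 18.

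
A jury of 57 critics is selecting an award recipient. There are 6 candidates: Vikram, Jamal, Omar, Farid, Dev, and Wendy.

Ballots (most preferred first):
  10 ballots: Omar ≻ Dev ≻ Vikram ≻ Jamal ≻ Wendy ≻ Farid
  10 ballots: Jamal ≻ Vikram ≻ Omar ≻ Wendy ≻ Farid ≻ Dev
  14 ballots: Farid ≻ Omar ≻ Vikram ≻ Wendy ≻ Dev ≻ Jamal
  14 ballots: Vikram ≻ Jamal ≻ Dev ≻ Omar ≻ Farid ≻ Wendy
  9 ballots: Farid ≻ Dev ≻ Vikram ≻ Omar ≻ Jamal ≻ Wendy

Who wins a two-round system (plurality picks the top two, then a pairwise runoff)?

Round 1 first-place votes: Vikram 14, Jamal 10, Omar 10, Farid 23, Dev 0, Wendy 0. Farid and Vikram advance.
Runoff: Farid is ranked above Vikram on 23 ballots, Vikram above Farid on 34.

Vikram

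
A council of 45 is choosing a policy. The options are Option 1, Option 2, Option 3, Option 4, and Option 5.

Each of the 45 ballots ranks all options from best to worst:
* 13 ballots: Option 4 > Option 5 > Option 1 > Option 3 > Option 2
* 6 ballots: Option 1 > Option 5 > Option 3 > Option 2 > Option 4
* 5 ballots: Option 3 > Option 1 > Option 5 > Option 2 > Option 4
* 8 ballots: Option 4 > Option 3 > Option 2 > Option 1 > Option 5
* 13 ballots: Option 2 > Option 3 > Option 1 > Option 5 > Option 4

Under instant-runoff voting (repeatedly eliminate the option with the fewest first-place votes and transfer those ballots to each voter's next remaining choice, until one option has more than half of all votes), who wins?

Round 1: Option 1 6, Option 2 13, Option 3 5, Option 4 21, Option 5 0. Option 5 eliminated.
Round 2: Option 1 6, Option 2 13, Option 3 5, Option 4 21. Option 3 eliminated.
Round 3: Option 1 11, Option 2 13, Option 4 21. Option 1 eliminated.
Round 4: Option 2 24, Option 4 21. Option 2 has a majority (≥23).

Option 2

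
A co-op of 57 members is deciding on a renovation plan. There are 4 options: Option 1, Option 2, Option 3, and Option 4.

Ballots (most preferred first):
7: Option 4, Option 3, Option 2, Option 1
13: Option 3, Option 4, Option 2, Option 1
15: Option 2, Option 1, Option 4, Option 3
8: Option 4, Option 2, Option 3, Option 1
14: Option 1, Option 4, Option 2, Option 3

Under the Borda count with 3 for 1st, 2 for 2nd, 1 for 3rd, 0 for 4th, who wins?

Option 1: 7×0 + 13×0 + 15×2 + 8×0 + 14×3 = 72
Option 2: 7×1 + 13×1 + 15×3 + 8×2 + 14×1 = 95
Option 3: 7×2 + 13×3 + 15×0 + 8×1 + 14×0 = 61
Option 4: 7×3 + 13×2 + 15×1 + 8×3 + 14×2 = 114

Option 4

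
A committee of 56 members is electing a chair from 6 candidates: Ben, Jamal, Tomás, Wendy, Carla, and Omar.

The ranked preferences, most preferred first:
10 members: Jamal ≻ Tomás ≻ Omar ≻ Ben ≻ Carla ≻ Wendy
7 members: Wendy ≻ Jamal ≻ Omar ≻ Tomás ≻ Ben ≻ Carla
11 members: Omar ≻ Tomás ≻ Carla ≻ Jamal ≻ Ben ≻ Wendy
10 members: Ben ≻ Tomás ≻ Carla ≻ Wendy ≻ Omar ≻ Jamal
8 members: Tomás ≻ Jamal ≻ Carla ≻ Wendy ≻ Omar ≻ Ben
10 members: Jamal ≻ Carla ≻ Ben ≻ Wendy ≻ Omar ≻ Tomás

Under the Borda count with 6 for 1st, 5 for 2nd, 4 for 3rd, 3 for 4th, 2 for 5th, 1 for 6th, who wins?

Ben: 10×3 + 7×2 + 11×2 + 10×6 + 8×1 + 10×4 = 174
Jamal: 10×6 + 7×5 + 11×3 + 10×1 + 8×5 + 10×6 = 238
Tomás: 10×5 + 7×3 + 11×5 + 10×5 + 8×6 + 10×1 = 234
Wendy: 10×1 + 7×6 + 11×1 + 10×3 + 8×3 + 10×3 = 147
Carla: 10×2 + 7×1 + 11×4 + 10×4 + 8×4 + 10×5 = 193
Omar: 10×4 + 7×4 + 11×6 + 10×2 + 8×2 + 10×2 = 190

Jamal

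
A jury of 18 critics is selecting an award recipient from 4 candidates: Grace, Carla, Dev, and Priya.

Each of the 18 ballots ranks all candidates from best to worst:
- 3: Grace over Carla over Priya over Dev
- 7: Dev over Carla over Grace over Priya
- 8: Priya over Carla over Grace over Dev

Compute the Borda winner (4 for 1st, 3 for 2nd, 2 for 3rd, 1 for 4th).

Grace: 3×4 + 7×2 + 8×2 = 42
Carla: 3×3 + 7×3 + 8×3 = 54
Dev: 3×1 + 7×4 + 8×1 = 39
Priya: 3×2 + 7×1 + 8×4 = 45

Carla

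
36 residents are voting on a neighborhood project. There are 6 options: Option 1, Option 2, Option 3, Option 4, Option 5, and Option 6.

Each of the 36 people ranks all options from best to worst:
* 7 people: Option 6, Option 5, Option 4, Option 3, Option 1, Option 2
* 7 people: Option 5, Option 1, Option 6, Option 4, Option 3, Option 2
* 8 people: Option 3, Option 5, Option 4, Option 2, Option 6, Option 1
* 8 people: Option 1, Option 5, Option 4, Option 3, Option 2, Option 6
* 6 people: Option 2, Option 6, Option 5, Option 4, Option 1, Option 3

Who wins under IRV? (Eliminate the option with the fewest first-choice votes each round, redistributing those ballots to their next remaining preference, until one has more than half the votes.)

Option 6

Round 1: Option 1 8, Option 2 6, Option 3 8, Option 4 0, Option 5 7, Option 6 7. Option 4 eliminated.
Round 2: Option 1 8, Option 2 6, Option 3 8, Option 5 7, Option 6 7. Option 2 eliminated.
Round 3: Option 1 8, Option 3 8, Option 5 7, Option 6 13. Option 5 eliminated.
Round 4: Option 1 15, Option 3 8, Option 6 13. Option 3 eliminated.
Round 5: Option 1 15, Option 6 21. Option 6 has a majority (≥19).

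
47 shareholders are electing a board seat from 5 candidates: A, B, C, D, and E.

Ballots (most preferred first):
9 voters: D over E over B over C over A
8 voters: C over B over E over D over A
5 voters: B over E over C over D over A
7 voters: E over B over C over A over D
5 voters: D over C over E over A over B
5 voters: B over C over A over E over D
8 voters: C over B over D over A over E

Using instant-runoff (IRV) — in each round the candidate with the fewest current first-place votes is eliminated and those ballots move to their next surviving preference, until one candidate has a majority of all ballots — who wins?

Round 1: A 0, B 10, C 16, D 14, E 7. A eliminated.
Round 2: B 10, C 16, D 14, E 7. E eliminated.
Round 3: B 17, C 16, D 14. D eliminated.
Round 4: B 26, C 21. B has a majority (≥24).

B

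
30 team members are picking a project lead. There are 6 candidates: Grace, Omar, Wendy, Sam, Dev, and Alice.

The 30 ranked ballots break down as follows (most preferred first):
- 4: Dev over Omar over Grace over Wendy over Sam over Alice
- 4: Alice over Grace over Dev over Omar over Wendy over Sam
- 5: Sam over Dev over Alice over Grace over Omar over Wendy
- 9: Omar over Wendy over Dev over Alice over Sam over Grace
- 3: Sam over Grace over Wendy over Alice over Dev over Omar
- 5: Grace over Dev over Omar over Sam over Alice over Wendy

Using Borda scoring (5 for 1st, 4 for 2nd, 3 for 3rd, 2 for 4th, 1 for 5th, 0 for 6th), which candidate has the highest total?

Grace: 4×3 + 4×4 + 5×2 + 9×0 + 3×4 + 5×5 = 75
Omar: 4×4 + 4×2 + 5×1 + 9×5 + 3×0 + 5×3 = 89
Wendy: 4×2 + 4×1 + 5×0 + 9×4 + 3×3 + 5×0 = 57
Sam: 4×1 + 4×0 + 5×5 + 9×1 + 3×5 + 5×2 = 63
Dev: 4×5 + 4×3 + 5×4 + 9×3 + 3×1 + 5×4 = 102
Alice: 4×0 + 4×5 + 5×3 + 9×2 + 3×2 + 5×1 = 64

Dev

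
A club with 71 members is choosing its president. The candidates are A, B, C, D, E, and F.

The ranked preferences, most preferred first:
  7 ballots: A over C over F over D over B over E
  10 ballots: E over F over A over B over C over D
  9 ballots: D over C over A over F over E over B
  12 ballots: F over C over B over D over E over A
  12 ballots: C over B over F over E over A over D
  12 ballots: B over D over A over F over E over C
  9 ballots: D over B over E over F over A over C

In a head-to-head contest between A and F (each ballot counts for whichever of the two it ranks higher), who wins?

F

A is ranked above F on 28 ballots; F above A on 43.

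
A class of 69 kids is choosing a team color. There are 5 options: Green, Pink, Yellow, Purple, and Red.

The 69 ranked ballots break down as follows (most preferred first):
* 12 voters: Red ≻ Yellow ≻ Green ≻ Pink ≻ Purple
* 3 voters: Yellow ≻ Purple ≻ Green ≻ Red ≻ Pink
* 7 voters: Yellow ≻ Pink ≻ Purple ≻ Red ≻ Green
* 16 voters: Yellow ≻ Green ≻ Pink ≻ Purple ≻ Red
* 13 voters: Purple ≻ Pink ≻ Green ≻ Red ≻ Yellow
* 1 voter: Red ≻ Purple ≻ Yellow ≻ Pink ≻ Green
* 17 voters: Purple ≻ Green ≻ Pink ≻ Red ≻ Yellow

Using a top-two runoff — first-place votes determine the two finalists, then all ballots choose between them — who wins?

Yellow

Round 1 first-place votes: Green 0, Pink 0, Yellow 26, Purple 30, Red 13. Purple and Yellow advance.
Runoff: Purple is ranked above Yellow on 31 ballots, Yellow above Purple on 38.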